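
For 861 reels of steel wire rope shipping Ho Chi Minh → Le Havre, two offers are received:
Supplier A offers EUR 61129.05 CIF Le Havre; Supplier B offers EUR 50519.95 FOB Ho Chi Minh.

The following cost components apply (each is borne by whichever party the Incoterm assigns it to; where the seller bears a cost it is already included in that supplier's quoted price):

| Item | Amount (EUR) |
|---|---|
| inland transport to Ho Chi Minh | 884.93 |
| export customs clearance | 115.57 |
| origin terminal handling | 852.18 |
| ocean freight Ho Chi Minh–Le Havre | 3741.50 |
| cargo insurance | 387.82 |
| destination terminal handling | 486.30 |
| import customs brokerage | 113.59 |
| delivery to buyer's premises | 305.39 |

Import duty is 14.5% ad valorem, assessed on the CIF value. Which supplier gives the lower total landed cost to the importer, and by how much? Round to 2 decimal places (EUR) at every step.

Supplier B is cheaper by EUR 7419.35

Supplier A (CIF):
The CIF price already equals the CIF value: 61129.05
Import duty = 61129.05 × 14.5% = 8863.71
Buyer bears (A): 486.30 + 113.59 + 305.39 = 905.28
Landed cost (A) = invoice 61129.05 + 905.28 + duty 8863.71 = 70898.04
Supplier B (FOB):
CIF value = FOB price + freight + insurance = 50519.95 + 3741.50 + 387.82 = 54649.27
Import duty = 54649.27 × 14.5% = 7924.14
Buyer bears (B): 3741.50 + 387.82 + 486.30 + 113.59 + 305.39 = 5034.60
Landed cost (B) = invoice 50519.95 + 5034.60 + duty 7924.14 = 63478.69
Difference = |70898.04 − 63478.69| = 7419.35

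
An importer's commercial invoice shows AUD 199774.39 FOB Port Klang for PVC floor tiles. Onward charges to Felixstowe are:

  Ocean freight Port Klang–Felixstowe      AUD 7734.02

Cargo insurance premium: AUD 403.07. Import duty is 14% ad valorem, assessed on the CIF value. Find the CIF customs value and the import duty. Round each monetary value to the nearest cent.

CIF value: AUD 207911.48; import duty: AUD 29107.61

CIF = FOB price + freight + insurance
CIF = 199774.39 + 7734.02 + 403.07 = 207911.48
Import duty = 207911.48 × 14% = 29107.61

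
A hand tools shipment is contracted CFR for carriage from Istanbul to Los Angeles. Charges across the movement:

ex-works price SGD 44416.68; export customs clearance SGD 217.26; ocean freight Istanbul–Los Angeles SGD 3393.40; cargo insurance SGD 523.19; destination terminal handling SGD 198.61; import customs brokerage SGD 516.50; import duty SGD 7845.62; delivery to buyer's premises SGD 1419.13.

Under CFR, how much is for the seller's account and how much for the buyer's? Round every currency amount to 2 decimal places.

Seller: SGD 48027.34; buyer: SGD 10503.05

CFR: the seller pays costs through ocean freight to the destination port, but not insurance.
Seller's account: goods 44416.68 + export clearance 217.26 + freight 3393.40 = 48027.34
Buyer's account: insurance 523.19 + destination terminal 198.61 + brokerage 516.50 + duty 7845.62 + delivery 1419.13 = 10503.05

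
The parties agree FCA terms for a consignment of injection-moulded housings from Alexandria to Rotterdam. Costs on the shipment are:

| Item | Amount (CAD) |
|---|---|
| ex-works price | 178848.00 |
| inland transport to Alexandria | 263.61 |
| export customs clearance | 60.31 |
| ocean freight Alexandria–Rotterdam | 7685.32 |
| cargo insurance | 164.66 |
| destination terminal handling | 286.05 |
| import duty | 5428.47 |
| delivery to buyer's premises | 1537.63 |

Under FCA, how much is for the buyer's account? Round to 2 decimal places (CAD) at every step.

Buyer's account: CAD 15102.13

FCA: the seller delivers export-cleared goods to the carrier; the buyer bears costs from that point.
Seller's account: goods 178848.00 + inland to port 263.61 + export clearance 60.31 = 179171.92
Buyer's account: freight 7685.32 + insurance 164.66 + destination terminal 286.05 + duty 5428.47 + delivery 1537.63 = 15102.13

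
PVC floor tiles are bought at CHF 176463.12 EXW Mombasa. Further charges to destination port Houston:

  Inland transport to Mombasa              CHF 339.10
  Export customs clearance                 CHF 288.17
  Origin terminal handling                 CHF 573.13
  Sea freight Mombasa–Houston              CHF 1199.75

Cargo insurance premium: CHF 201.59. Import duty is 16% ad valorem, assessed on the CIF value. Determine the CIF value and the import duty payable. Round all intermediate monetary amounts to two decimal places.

CIF = EXW price + pre-shipment costs + freight + insurance
CIF = 176463.12 + 339.10 + 288.17 + 573.13 + 1199.75 + 201.59 = 179064.86
Import duty = 179064.86 × 16% = 28650.38

CIF value: CHF 179064.86; import duty: CHF 28650.38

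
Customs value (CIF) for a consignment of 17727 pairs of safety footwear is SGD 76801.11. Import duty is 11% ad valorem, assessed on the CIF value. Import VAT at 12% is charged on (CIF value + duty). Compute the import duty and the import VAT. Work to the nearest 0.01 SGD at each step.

Import duty: SGD 8448.12; import VAT: SGD 10229.91

Import duty = 76801.11 × 11% = 8448.12
VAT base = CIF + duty = 76801.11 + 8448.12 = 85249.23
Import VAT = 85249.23 × 12% = 10229.91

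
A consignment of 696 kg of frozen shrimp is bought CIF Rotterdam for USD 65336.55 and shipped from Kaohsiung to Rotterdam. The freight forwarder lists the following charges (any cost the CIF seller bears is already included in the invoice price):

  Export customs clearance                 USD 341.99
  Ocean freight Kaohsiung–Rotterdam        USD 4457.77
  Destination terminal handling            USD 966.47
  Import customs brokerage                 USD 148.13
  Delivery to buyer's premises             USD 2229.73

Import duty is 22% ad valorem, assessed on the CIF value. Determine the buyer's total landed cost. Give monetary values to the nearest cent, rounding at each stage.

CIF: the seller pays costs through ocean freight and marine insurance to the destination port.
Already in the invoice (seller's account under CIF): export clearance, freight — exclude.
The CIF price already equals the CIF value: 65336.55
Import duty = 65336.55 × 22% = 14374.04
Buyer bears: destination terminal 966.47 + brokerage 148.13 + delivery 2229.73 + duty 14374.04 = 17718.37
Landed cost = invoice 65336.55 + 17718.37 = 83054.92

Total landed cost: USD 83054.92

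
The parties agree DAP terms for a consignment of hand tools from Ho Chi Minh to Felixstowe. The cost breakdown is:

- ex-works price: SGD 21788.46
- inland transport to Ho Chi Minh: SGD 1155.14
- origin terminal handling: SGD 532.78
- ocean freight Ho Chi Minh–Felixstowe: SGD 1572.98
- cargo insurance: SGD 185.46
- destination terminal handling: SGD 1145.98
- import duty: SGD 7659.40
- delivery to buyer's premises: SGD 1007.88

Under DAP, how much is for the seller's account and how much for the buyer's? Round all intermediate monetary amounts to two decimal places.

Seller: SGD 27388.68; buyer: SGD 7659.40

DAP: the seller bears all costs to the named destination except import duty and clearance.
Seller's account: goods 21788.46 + inland to port 1155.14 + origin terminal 532.78 + freight 1572.98 + insurance 185.46 + destination terminal 1145.98 + delivery 1007.88 = 27388.68
Buyer's account: duty 7659.40 = 7659.40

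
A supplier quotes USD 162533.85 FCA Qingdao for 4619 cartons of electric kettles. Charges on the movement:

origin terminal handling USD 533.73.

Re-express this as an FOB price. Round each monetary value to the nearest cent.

FOB price: USD 163067.58

From FCA to FOB, the seller additionally bears: origin terminal.
FOB price = 162533.85 + 533.73 = 163067.58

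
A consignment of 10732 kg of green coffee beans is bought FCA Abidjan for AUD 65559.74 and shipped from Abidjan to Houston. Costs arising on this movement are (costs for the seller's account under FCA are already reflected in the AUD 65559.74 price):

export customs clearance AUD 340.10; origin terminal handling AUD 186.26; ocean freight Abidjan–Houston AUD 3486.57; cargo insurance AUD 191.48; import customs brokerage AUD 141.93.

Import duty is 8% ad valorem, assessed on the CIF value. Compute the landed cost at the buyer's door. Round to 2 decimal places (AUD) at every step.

FCA: the seller delivers export-cleared goods to the carrier; the buyer bears costs from that point.
Already in the invoice (seller's account under FCA): export clearance — exclude.
CIF value = FCA price + origin terminal + freight + insurance = 65559.74 + 186.26 + 3486.57 + 191.48 = 69424.05
Import duty = 69424.05 × 8% = 5553.92
Buyer bears: origin terminal 186.26 + freight 3486.57 + insurance 191.48 + brokerage 141.93 + duty 5553.92 = 9560.16
Landed cost = invoice 65559.74 + 9560.16 = 75119.90

Total landed cost: AUD 75119.90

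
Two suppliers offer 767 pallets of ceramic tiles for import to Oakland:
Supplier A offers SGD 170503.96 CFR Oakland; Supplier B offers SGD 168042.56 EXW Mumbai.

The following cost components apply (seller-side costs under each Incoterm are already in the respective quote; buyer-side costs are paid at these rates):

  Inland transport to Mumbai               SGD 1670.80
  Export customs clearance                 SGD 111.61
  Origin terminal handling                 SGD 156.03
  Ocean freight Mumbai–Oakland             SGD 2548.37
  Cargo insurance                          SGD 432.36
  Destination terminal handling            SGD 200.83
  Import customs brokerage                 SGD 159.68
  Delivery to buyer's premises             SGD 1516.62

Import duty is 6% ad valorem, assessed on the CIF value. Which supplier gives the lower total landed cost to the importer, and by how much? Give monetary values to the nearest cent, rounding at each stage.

Supplier A is cheaper by SGD 2146.93

Supplier A (CFR):
CIF value = CFR price + insurance = 170503.96 + 432.36 = 170936.32
Import duty = 170936.32 × 6% = 10256.18
Buyer bears (A): 432.36 + 200.83 + 159.68 + 1516.62 = 2309.49
Landed cost (A) = invoice 170503.96 + 2309.49 + duty 10256.18 = 183069.63
Supplier B (EXW):
CIF value = EXW price + inland to port + export clearance + origin terminal + freight + insurance = 168042.56 + 1670.80 + 111.61 + 156.03 + 2548.37 + 432.36 = 172961.73
Import duty = 172961.73 × 6% = 10377.70
Buyer bears (B): 1670.80 + 111.61 + 156.03 + 2548.37 + 432.36 + 200.83 + 159.68 + 1516.62 = 6796.30
Landed cost (B) = invoice 168042.56 + 6796.30 + duty 10377.70 = 185216.56
Difference = |183069.63 − 185216.56| = 2146.93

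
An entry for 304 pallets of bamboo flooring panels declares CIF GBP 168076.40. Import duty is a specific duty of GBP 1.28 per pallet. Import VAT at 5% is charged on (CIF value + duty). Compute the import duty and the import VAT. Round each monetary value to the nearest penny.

Import duty: GBP 389.12; import VAT: GBP 8423.28

Import duty = 304 × 1.28 = 389.12
VAT base = CIF + duty = 168076.40 + 389.12 = 168465.52
Import VAT = 168465.52 × 5% = 8423.28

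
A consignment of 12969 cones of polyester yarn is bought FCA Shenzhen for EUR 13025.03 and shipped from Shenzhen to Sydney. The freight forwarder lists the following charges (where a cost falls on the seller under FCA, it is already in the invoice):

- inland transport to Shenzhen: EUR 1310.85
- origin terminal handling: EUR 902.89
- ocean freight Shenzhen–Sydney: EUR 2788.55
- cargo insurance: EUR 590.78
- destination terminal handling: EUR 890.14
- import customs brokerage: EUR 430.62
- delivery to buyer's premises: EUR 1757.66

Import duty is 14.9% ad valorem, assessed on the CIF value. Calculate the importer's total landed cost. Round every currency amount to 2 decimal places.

Total landed cost: EUR 22964.45

FCA: the seller delivers export-cleared goods to the carrier; the buyer bears costs from that point.
Already in the invoice (seller's account under FCA): inland to port — exclude.
CIF value = FCA price + origin terminal + freight + insurance = 13025.03 + 902.89 + 2788.55 + 590.78 = 17307.25
Import duty = 17307.25 × 14.9% = 2578.78
Buyer bears: origin terminal 902.89 + freight 2788.55 + insurance 590.78 + destination terminal 890.14 + brokerage 430.62 + delivery 1757.66 + duty 2578.78 = 9939.42
Landed cost = invoice 13025.03 + 9939.42 = 22964.45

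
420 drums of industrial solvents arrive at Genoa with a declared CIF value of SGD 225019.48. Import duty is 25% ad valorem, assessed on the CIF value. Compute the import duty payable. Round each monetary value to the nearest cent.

Import duty = 225019.48 × 25% = 56254.87

Import duty: SGD 56254.87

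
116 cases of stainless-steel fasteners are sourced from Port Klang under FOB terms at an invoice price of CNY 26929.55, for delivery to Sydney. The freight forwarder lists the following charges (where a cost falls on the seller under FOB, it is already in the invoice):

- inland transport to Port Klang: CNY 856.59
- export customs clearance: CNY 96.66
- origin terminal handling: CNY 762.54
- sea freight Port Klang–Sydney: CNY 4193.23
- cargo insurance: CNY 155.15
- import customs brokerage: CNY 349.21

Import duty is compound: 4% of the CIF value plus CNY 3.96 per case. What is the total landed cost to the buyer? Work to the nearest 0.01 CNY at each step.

FOB: the seller bears costs until goods are on board at the origin port; the buyer bears freight, insurance and all costs thereafter.
Already in the invoice (seller's account under FOB): inland to port, export clearance, origin terminal — exclude.
CIF value = FOB price + freight + insurance = 26929.55 + 4193.23 + 155.15 = 31277.93
Ad valorem component: 31277.93 × 4% = 1251.12
Specific component: 116 × 3.96 = 459.36
Import duty = 1251.12 + 459.36 = 1710.48
Buyer bears: freight 4193.23 + insurance 155.15 + brokerage 349.21 + duty 1710.48 = 6408.07
Landed cost = invoice 26929.55 + 6408.07 = 33337.62

Total landed cost: CNY 33337.62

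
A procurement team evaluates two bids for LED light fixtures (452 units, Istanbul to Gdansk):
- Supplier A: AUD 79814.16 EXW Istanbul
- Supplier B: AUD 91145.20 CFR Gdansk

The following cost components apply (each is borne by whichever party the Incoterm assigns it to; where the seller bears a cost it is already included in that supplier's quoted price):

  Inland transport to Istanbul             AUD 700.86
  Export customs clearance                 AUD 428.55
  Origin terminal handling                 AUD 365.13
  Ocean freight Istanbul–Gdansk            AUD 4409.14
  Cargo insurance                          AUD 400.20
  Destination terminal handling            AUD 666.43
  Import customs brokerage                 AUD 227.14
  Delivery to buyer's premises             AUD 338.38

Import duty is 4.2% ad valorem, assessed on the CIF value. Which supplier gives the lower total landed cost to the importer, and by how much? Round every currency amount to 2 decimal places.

Supplier A is cheaper by AUD 5655.31

Supplier A (EXW):
CIF value = EXW price + inland to port + export clearance + origin terminal + freight + insurance = 79814.16 + 700.86 + 428.55 + 365.13 + 4409.14 + 400.20 = 86118.04
Import duty = 86118.04 × 4.2% = 3616.96
Buyer bears (A): 700.86 + 428.55 + 365.13 + 4409.14 + 400.20 + 666.43 + 227.14 + 338.38 = 7535.83
Landed cost (A) = invoice 79814.16 + 7535.83 + duty 3616.96 = 90966.95
Supplier B (CFR):
CIF value = CFR price + insurance = 91145.20 + 400.20 = 91545.40
Import duty = 91545.40 × 4.2% = 3844.91
Buyer bears (B): 400.20 + 666.43 + 227.14 + 338.38 = 1632.15
Landed cost (B) = invoice 91145.20 + 1632.15 + duty 3844.91 = 96622.26
Difference = |90966.95 − 96622.26| = 5655.31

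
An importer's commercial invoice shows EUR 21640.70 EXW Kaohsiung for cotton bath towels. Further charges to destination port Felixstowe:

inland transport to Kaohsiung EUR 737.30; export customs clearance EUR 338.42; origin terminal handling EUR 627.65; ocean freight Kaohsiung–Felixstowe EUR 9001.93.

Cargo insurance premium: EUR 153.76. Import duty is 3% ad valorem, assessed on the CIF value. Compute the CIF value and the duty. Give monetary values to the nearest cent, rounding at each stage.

CIF = EXW price + pre-shipment costs + freight + insurance
CIF = 21640.70 + 737.30 + 338.42 + 627.65 + 9001.93 + 153.76 = 32499.76
Import duty = 32499.76 × 3% = 974.99

CIF value: EUR 32499.76; import duty: EUR 974.99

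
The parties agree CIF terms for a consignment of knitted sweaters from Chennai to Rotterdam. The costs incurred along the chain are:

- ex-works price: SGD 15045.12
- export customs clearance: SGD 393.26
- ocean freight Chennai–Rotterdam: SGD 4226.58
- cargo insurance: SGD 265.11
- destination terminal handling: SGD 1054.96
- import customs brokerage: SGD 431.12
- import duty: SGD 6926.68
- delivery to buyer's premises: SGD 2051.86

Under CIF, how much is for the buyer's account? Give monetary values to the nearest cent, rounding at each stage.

CIF: the seller pays costs through ocean freight and marine insurance to the destination port.
Seller's account: goods 15045.12 + export clearance 393.26 + freight 4226.58 + insurance 265.11 = 19930.07
Buyer's account: destination terminal 1054.96 + brokerage 431.12 + duty 6926.68 + delivery 2051.86 = 10464.62

Buyer's account: SGD 10464.62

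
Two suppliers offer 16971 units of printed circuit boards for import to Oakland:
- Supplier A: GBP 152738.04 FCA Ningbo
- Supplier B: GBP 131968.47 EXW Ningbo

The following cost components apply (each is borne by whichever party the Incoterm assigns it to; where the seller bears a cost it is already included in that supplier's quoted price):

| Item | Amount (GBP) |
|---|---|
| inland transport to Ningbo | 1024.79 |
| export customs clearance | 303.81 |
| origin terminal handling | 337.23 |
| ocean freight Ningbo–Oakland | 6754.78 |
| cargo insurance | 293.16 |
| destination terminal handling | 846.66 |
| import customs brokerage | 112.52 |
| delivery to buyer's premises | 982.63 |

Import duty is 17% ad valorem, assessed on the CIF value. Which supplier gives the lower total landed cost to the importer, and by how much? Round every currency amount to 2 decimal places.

Supplier A (FCA):
CIF value = FCA price + origin terminal + freight + insurance = 152738.04 + 337.23 + 6754.78 + 293.16 = 160123.21
Import duty = 160123.21 × 17% = 27220.95
Buyer bears (A): 337.23 + 6754.78 + 293.16 + 846.66 + 112.52 + 982.63 = 9326.98
Landed cost (A) = invoice 152738.04 + 9326.98 + duty 27220.95 = 189285.97
Supplier B (EXW):
CIF value = EXW price + inland to port + export clearance + origin terminal + freight + insurance = 131968.47 + 1024.79 + 303.81 + 337.23 + 6754.78 + 293.16 = 140682.24
Import duty = 140682.24 × 17% = 23915.98
Buyer bears (B): 1024.79 + 303.81 + 337.23 + 6754.78 + 293.16 + 846.66 + 112.52 + 982.63 = 10655.58
Landed cost (B) = invoice 131968.47 + 10655.58 + duty 23915.98 = 166540.03
Difference = |189285.97 − 166540.03| = 22745.94

Supplier B is cheaper by GBP 22745.94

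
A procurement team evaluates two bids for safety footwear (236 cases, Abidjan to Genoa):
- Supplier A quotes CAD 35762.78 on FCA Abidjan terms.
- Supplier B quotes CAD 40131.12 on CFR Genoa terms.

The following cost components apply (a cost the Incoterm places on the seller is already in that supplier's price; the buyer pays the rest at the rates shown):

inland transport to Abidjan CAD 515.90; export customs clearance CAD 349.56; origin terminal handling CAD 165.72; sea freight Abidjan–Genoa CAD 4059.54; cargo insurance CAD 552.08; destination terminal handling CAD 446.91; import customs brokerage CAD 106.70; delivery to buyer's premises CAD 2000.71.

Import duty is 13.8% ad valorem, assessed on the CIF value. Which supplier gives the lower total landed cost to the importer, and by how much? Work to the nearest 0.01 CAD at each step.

Supplier A is cheaper by CAD 162.82

Supplier A (FCA):
CIF value = FCA price + origin terminal + freight + insurance = 35762.78 + 165.72 + 4059.54 + 552.08 = 40540.12
Import duty = 40540.12 × 13.8% = 5594.54
Buyer bears (A): 165.72 + 4059.54 + 552.08 + 446.91 + 106.70 + 2000.71 = 7331.66
Landed cost (A) = invoice 35762.78 + 7331.66 + duty 5594.54 = 48688.98
Supplier B (CFR):
CIF value = CFR price + insurance = 40131.12 + 552.08 = 40683.20
Import duty = 40683.20 × 13.8% = 5614.28
Buyer bears (B): 552.08 + 446.91 + 106.70 + 2000.71 = 3106.40
Landed cost (B) = invoice 40131.12 + 3106.40 + duty 5614.28 = 48851.80
Difference = |48688.98 − 48851.80| = 162.82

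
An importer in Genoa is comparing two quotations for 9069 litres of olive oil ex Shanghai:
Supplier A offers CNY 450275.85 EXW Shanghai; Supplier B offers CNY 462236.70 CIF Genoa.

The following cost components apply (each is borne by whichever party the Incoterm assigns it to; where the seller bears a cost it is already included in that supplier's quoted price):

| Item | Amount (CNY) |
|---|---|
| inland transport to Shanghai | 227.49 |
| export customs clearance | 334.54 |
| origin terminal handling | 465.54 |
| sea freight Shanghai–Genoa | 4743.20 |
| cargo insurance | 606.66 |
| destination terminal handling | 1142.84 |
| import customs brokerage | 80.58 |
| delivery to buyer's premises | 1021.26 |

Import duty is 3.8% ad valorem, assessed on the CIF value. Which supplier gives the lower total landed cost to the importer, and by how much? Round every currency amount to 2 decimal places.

Supplier A (EXW):
CIF value = EXW price + inland to port + export clearance + origin terminal + freight + insurance = 450275.85 + 227.49 + 334.54 + 465.54 + 4743.20 + 606.66 = 456653.28
Import duty = 456653.28 × 3.8% = 17352.82
Buyer bears (A): 227.49 + 334.54 + 465.54 + 4743.20 + 606.66 + 1142.84 + 80.58 + 1021.26 = 8622.11
Landed cost (A) = invoice 450275.85 + 8622.11 + duty 17352.82 = 476250.78
Supplier B (CIF):
The CIF price already equals the CIF value: 462236.70
Import duty = 462236.70 × 3.8% = 17564.99
Buyer bears (B): 1142.84 + 80.58 + 1021.26 = 2244.68
Landed cost (B) = invoice 462236.70 + 2244.68 + duty 17564.99 = 482046.37
Difference = |476250.78 − 482046.37| = 5795.59

Supplier A is cheaper by CNY 5795.59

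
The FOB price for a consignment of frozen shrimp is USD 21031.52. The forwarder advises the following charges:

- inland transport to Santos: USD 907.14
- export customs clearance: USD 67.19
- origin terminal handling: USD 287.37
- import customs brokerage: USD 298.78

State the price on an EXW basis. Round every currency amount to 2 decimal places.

Not relevant to the conversion: brokerage — on the buyer under both terms; not part of either seller's price.
From FOB to EXW, the seller no longer bears: inland to port, export clearance, origin terminal.
EXW price = 21031.52 − 907.14 − 67.19 − 287.37 = 19769.82

EXW price: USD 19769.82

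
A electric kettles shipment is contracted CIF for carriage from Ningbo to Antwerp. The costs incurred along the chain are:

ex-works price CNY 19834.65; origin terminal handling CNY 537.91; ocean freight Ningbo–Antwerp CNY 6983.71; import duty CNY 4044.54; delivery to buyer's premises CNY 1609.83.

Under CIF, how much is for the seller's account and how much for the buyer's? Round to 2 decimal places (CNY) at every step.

Seller: CNY 27356.27; buyer: CNY 5654.37

CIF: the seller pays costs through ocean freight and marine insurance to the destination port.
Seller's account: goods 19834.65 + origin terminal 537.91 + freight 6983.71 = 27356.27
Buyer's account: duty 4044.54 + delivery 1609.83 = 5654.37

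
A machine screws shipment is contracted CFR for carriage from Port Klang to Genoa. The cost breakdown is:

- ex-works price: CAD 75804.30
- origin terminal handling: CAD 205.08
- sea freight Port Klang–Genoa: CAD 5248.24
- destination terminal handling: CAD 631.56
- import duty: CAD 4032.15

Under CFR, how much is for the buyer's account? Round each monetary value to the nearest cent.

CFR: the seller pays costs through ocean freight to the destination port, but not insurance.
Seller's account: goods 75804.30 + origin terminal 205.08 + freight 5248.24 = 81257.62
Buyer's account: destination terminal 631.56 + duty 4032.15 = 4663.71

Buyer's account: CAD 4663.71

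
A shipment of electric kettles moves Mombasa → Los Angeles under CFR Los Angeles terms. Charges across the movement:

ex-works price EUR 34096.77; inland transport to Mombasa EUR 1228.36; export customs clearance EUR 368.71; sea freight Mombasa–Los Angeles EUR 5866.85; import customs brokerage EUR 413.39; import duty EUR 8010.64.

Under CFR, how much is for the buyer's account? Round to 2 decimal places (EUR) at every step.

Buyer's account: EUR 8424.03

CFR: the seller pays costs through ocean freight to the destination port, but not insurance.
Seller's account: goods 34096.77 + inland to port 1228.36 + export clearance 368.71 + freight 5866.85 = 41560.69
Buyer's account: brokerage 413.39 + duty 8010.64 = 8424.03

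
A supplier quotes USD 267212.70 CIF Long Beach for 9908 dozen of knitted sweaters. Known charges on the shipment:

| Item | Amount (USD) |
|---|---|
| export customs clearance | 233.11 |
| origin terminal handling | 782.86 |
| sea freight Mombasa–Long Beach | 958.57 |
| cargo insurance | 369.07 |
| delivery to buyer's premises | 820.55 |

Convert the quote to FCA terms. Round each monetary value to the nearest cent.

Not relevant to the conversion: export clearance — on the seller under both CIF and FCA; already in the CIF price and stays in the FCA price. delivery — on the buyer under both terms; not part of either seller's price.
From CIF to FCA, the seller no longer bears: origin terminal, freight, insurance.
FCA price = 267212.70 − 782.86 − 958.57 − 369.07 = 265102.20

FCA price: USD 265102.20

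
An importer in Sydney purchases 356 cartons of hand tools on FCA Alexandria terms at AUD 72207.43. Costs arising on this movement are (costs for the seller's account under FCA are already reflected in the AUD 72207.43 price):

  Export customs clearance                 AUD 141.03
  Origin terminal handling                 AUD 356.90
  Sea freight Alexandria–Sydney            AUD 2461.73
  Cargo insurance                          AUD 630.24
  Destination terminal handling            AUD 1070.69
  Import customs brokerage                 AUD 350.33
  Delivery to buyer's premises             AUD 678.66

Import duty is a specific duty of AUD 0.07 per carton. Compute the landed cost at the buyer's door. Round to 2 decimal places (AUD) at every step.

FCA: the seller delivers export-cleared goods to the carrier; the buyer bears costs from that point.
Already in the invoice (seller's account under FCA): export clearance — exclude.
CIF value = FCA price + origin terminal + freight + insurance = 72207.43 + 356.90 + 2461.73 + 630.24 = 75656.30
Import duty = 356 × 0.07 = 24.92
Buyer bears: origin terminal 356.90 + freight 2461.73 + insurance 630.24 + destination terminal 1070.69 + brokerage 350.33 + delivery 678.66 + duty 24.92 = 5573.47
Landed cost = invoice 72207.43 + 5573.47 = 77780.90

Total landed cost: AUD 77780.90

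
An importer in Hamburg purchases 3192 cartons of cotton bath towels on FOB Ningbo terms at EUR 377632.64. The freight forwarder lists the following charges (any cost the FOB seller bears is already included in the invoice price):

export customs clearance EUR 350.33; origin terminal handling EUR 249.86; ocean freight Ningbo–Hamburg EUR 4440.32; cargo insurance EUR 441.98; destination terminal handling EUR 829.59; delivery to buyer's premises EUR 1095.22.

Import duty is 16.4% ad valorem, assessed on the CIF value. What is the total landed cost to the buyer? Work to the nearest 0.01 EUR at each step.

Total landed cost: EUR 447172.20

FOB: the seller bears costs until goods are on board at the origin port; the buyer bears freight, insurance and all costs thereafter.
Already in the invoice (seller's account under FOB): export clearance, origin terminal — exclude.
CIF value = FOB price + freight + insurance = 377632.64 + 4440.32 + 441.98 = 382514.94
Import duty = 382514.94 × 16.4% = 62732.45
Buyer bears: freight 4440.32 + insurance 441.98 + destination terminal 829.59 + delivery 1095.22 + duty 62732.45 = 69539.56
Landed cost = invoice 377632.64 + 69539.56 = 447172.20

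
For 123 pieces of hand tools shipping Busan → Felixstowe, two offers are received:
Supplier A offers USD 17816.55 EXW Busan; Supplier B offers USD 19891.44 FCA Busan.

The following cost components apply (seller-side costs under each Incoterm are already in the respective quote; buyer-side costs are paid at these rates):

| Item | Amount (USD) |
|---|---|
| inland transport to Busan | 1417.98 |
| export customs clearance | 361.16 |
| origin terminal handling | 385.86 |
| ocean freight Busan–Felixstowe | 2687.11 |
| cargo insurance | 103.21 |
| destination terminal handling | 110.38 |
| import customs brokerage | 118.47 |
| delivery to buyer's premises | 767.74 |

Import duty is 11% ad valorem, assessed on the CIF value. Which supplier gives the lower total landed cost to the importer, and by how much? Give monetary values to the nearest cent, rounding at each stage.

Supplier A (EXW):
CIF value = EXW price + inland to port + export clearance + origin terminal + freight + insurance = 17816.55 + 1417.98 + 361.16 + 385.86 + 2687.11 + 103.21 = 22771.87
Import duty = 22771.87 × 11% = 2504.91
Buyer bears (A): 1417.98 + 361.16 + 385.86 + 2687.11 + 103.21 + 110.38 + 118.47 + 767.74 = 5951.91
Landed cost (A) = invoice 17816.55 + 5951.91 + duty 2504.91 = 26273.37
Supplier B (FCA):
CIF value = FCA price + origin terminal + freight + insurance = 19891.44 + 385.86 + 2687.11 + 103.21 = 23067.62
Import duty = 23067.62 × 11% = 2537.44
Buyer bears (B): 385.86 + 2687.11 + 103.21 + 110.38 + 118.47 + 767.74 = 4172.77
Landed cost (B) = invoice 19891.44 + 4172.77 + duty 2537.44 = 26601.65
Difference = |26273.37 − 26601.65| = 328.28

Supplier A is cheaper by USD 328.28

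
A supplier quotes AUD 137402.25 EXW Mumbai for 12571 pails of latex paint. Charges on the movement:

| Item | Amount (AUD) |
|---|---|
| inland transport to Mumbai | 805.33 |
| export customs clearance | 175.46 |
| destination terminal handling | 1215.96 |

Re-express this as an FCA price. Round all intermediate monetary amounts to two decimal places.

FCA price: AUD 138383.04

Not relevant to the conversion: destination terminal — on the buyer under both terms; not part of either seller's price.
From EXW to FCA, the seller additionally bears: inland to port, export clearance.
FCA price = 137402.25 + 805.33 + 175.46 = 138383.04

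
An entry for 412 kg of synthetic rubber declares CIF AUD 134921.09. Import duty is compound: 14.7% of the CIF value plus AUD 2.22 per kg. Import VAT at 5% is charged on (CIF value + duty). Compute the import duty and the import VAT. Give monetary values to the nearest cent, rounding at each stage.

Import duty: AUD 20748.04; import VAT: AUD 7783.46

Ad valorem component: 134921.09 × 14.7% = 19833.40
Specific component: 412 × 2.22 = 914.64
Import duty = 19833.40 + 914.64 = 20748.04
VAT base = CIF + duty = 134921.09 + 20748.04 = 155669.13
Import VAT = 155669.13 × 5% = 7783.46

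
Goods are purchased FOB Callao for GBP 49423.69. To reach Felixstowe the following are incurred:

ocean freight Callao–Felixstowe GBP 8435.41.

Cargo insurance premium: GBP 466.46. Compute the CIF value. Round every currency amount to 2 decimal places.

CIF value: GBP 58325.56

CIF = FOB price + freight + insurance
CIF = 49423.69 + 8435.41 + 466.46 = 58325.56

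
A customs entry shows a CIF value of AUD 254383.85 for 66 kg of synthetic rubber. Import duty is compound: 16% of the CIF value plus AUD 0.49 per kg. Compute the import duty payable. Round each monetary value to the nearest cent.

Import duty: AUD 40733.76

Ad valorem component: 254383.85 × 16% = 40701.42
Specific component: 66 × 0.49 = 32.34
Import duty = 40701.42 + 32.34 = 40733.76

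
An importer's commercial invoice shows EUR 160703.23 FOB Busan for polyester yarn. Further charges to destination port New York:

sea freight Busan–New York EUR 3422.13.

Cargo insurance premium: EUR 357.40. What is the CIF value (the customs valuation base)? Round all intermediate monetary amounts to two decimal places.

CIF value: EUR 164482.76

CIF = FOB price + freight + insurance
CIF = 160703.23 + 3422.13 + 357.40 = 164482.76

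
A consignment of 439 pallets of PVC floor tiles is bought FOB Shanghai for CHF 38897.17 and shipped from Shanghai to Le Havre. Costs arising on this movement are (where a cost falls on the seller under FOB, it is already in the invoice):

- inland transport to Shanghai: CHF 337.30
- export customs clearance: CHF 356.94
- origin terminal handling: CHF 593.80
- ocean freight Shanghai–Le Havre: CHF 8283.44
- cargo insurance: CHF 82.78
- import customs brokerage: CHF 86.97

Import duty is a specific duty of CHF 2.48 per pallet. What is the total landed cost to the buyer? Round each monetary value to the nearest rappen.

Total landed cost: CHF 48439.08

FOB: the seller bears costs until goods are on board at the origin port; the buyer bears freight, insurance and all costs thereafter.
Already in the invoice (seller's account under FOB): inland to port, export clearance, origin terminal — exclude.
CIF value = FOB price + freight + insurance = 38897.17 + 8283.44 + 82.78 = 47263.39
Import duty = 439 × 2.48 = 1088.72
Buyer bears: freight 8283.44 + insurance 82.78 + brokerage 86.97 + duty 1088.72 = 9541.91
Landed cost = invoice 38897.17 + 9541.91 = 48439.08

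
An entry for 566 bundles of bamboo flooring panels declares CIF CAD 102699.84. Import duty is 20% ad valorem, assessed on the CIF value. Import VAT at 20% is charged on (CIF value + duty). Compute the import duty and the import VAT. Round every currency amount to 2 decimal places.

Import duty: CAD 20539.97; import VAT: CAD 24647.96

Import duty = 102699.84 × 20% = 20539.97
VAT base = CIF + duty = 102699.84 + 20539.97 = 123239.81
Import VAT = 123239.81 × 20% = 24647.96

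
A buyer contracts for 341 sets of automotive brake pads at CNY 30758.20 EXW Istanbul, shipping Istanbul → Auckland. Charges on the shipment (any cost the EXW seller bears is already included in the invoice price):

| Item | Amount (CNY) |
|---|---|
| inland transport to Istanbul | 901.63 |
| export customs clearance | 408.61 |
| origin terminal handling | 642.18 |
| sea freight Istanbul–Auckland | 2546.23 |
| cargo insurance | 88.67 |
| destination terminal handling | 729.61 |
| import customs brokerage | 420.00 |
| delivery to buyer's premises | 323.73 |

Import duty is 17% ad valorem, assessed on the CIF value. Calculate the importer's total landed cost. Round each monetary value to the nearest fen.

Total landed cost: CNY 42827.60

EXW: the seller makes goods available at their premises; the buyer bears all onward costs.
CIF value = EXW price + inland to port + export clearance + origin terminal + freight + insurance = 30758.20 + 901.63 + 408.61 + 642.18 + 2546.23 + 88.67 = 35345.52
Import duty = 35345.52 × 17% = 6008.74
Buyer bears: inland to port 901.63 + export clearance 408.61 + origin terminal 642.18 + freight 2546.23 + insurance 88.67 + destination terminal 729.61 + brokerage 420.00 + delivery 323.73 + duty 6008.74 = 12069.40
Landed cost = invoice 30758.20 + 12069.40 = 42827.60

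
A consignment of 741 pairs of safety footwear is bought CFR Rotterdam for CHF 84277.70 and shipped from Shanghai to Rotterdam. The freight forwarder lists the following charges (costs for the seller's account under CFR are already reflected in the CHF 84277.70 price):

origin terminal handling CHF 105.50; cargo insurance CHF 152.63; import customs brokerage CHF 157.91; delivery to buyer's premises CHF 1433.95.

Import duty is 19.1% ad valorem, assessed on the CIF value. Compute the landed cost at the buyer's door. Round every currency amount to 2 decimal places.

Total landed cost: CHF 102148.38

CFR: the seller pays costs through ocean freight to the destination port, but not insurance.
Already in the invoice (seller's account under CFR): origin terminal — exclude.
CIF value = CFR price + insurance = 84277.70 + 152.63 = 84430.33
Import duty = 84430.33 × 19.1% = 16126.19
Buyer bears: insurance 152.63 + brokerage 157.91 + delivery 1433.95 + duty 16126.19 = 17870.68
Landed cost = invoice 84277.70 + 17870.68 = 102148.38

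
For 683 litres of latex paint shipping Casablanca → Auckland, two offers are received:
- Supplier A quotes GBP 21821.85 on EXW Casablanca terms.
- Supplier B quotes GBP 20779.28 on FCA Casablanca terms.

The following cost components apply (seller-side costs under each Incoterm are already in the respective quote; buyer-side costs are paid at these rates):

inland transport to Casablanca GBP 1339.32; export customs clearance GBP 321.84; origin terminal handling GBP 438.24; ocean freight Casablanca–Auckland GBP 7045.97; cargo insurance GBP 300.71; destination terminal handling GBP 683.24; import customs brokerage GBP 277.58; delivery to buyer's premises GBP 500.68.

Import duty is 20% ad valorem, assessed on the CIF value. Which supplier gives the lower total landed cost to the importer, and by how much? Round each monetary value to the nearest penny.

Supplier A (EXW):
CIF value = EXW price + inland to port + export clearance + origin terminal + freight + insurance = 21821.85 + 1339.32 + 321.84 + 438.24 + 7045.97 + 300.71 = 31267.93
Import duty = 31267.93 × 20% = 6253.59
Buyer bears (A): 1339.32 + 321.84 + 438.24 + 7045.97 + 300.71 + 683.24 + 277.58 + 500.68 = 10907.58
Landed cost (A) = invoice 21821.85 + 10907.58 + duty 6253.59 = 38983.02
Supplier B (FCA):
CIF value = FCA price + origin terminal + freight + insurance = 20779.28 + 438.24 + 7045.97 + 300.71 = 28564.20
Import duty = 28564.20 × 20% = 5712.84
Buyer bears (B): 438.24 + 7045.97 + 300.71 + 683.24 + 277.58 + 500.68 = 9246.42
Landed cost (B) = invoice 20779.28 + 9246.42 + duty 5712.84 = 35738.54
Difference = |38983.02 − 35738.54| = 3244.48

Supplier B is cheaper by GBP 3244.48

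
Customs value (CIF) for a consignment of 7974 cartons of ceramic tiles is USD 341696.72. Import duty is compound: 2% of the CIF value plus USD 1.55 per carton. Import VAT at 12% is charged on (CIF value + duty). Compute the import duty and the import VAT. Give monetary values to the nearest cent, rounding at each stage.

Ad valorem component: 341696.72 × 2% = 6833.93
Specific component: 7974 × 1.55 = 12359.70
Import duty = 6833.93 + 12359.70 = 19193.63
VAT base = CIF + duty = 341696.72 + 19193.63 = 360890.35
Import VAT = 360890.35 × 12% = 43306.84

Import duty: USD 19193.63; import VAT: USD 43306.84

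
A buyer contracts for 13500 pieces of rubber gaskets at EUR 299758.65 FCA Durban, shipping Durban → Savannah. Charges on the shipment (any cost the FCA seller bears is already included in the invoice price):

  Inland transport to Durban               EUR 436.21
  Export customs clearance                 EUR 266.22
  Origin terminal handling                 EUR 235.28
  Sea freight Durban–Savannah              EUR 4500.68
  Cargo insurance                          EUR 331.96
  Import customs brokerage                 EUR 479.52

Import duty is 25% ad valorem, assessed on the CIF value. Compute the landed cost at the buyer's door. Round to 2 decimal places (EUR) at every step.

Total landed cost: EUR 381512.73

FCA: the seller delivers export-cleared goods to the carrier; the buyer bears costs from that point.
Already in the invoice (seller's account under FCA): inland to port, export clearance — exclude.
CIF value = FCA price + origin terminal + freight + insurance = 299758.65 + 235.28 + 4500.68 + 331.96 = 304826.57
Import duty = 304826.57 × 25% = 76206.64
Buyer bears: origin terminal 235.28 + freight 4500.68 + insurance 331.96 + brokerage 479.52 + duty 76206.64 = 81754.08
Landed cost = invoice 299758.65 + 81754.08 = 381512.73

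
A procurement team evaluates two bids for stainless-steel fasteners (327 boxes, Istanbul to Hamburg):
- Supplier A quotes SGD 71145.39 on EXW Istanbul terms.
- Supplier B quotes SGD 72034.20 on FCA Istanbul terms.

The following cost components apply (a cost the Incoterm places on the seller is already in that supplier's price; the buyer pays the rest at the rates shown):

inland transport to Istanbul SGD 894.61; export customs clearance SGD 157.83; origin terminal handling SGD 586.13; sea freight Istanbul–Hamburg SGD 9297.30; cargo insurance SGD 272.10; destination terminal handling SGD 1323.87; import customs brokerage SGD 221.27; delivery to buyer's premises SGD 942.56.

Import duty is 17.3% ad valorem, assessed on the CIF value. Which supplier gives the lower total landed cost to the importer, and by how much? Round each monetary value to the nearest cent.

Supplier A (EXW):
CIF value = EXW price + inland to port + export clearance + origin terminal + freight + insurance = 71145.39 + 894.61 + 157.83 + 586.13 + 9297.30 + 272.10 = 82353.36
Import duty = 82353.36 × 17.3% = 14247.13
Buyer bears (A): 894.61 + 157.83 + 586.13 + 9297.30 + 272.10 + 1323.87 + 221.27 + 942.56 = 13695.67
Landed cost (A) = invoice 71145.39 + 13695.67 + duty 14247.13 = 99088.19
Supplier B (FCA):
CIF value = FCA price + origin terminal + freight + insurance = 72034.20 + 586.13 + 9297.30 + 272.10 = 82189.73
Import duty = 82189.73 × 17.3% = 14218.82
Buyer bears (B): 586.13 + 9297.30 + 272.10 + 1323.87 + 221.27 + 942.56 = 12643.23
Landed cost (B) = invoice 72034.20 + 12643.23 + duty 14218.82 = 98896.25
Difference = |99088.19 − 98896.25| = 191.94

Supplier B is cheaper by SGD 191.94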